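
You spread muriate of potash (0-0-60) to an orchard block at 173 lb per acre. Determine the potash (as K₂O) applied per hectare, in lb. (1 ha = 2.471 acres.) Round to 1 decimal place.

K₂O per acre = 173 × 60% = 103.8 lb.
Convert to per hectare: 103.8 × 2.471 = 256.49 lb.

256.5 lb K₂O per hectare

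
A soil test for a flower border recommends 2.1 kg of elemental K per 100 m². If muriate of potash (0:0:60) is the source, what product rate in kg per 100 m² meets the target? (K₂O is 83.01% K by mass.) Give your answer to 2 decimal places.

As K₂O: 2.1 / 0.8301 = 2.52982 kg per 100 m².
Product per 100 m² = 2.52982 / 60% = 4.21636 kg.

4.22 kg of product per hundred sq m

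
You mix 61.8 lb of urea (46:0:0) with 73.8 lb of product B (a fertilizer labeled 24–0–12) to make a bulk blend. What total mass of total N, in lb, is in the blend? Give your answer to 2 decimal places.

N mass = 46%×61.8 + 24%×73.8 = 46.14 lb.

46.14 lb N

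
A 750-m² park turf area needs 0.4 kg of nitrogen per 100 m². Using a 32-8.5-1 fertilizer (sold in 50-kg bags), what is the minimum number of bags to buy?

Product per 100 m² = 0.4 / 32% = 1.25 kg.
Total product = 1.25 × 750 / 100 = 9.375 kg.
Bags = ⌈9.375 / 50⌉ = 1.

1 bags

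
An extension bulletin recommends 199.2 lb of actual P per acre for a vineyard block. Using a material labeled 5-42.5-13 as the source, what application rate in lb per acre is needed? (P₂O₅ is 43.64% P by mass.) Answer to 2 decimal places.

As P₂O₅: 199.2 / 0.4364 = 456.462 lb per acre.
Product per acre = 456.462 / 42.5% = 1074.028 lb.

1074.03 lb of product per acre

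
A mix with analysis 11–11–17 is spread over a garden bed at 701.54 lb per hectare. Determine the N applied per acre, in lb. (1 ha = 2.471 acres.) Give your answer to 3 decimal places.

31.230 lb N per acre

nitrogen per hectare = 701.54 × 11% = 77.1694 lb.
Convert to per acre: 77.1694 × 0.404694 = 31.23003 lb.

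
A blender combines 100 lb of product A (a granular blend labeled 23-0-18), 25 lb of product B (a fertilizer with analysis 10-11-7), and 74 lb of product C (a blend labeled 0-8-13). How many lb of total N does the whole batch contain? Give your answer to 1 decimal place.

25.5 lb N

N mass = 23%×100 + 10%×25 + 0%×74 = 25.5 lb.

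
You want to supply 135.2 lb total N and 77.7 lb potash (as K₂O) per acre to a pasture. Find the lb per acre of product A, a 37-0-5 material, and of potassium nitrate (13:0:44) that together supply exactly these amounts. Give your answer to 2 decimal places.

Let a = lb of product A, b = lb of potassium nitrate (per acre).
N: 0.37·a + 0.13·b = 135.2
K₂O: 0.05·a + 0.44·b = 77.7
From row1: a = (135.2 − 0.13·b) / 0.37.
Into row2: 0.05·(135.2 − 0.13·b)/0.37 + 0.44·b = 77.7 → b = 140.6846, a = 315.976.

315.98 lb product A, 140.68 lb potassium nitrate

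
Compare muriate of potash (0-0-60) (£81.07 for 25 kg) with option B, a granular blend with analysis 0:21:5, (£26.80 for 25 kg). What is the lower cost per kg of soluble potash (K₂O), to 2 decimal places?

muriate of potash: K₂O per bag = 25 × 60% = 15 kg; cost = 81.07 / 15 = £5.4047/kg K₂O.
option B: K₂O per bag = 25 × 5% = 1.25 kg; cost = 26.80 / 1.25 = £21.4400/kg K₂O.
muriate of potash is cheaper.

£5.40 per kg K₂O (muriate of potash)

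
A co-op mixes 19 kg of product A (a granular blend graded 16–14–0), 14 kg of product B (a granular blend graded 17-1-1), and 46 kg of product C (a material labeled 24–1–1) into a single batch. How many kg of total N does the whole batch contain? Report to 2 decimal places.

N mass = 16%×19 + 17%×14 + 24%×46 = 16.46 kg.

16.46 kg N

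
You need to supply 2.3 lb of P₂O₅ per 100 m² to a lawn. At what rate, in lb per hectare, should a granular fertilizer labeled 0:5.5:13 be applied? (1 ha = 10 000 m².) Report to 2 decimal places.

Product per 100 m² = 2.3 / 5.5% = 41.8182 lb.
Convert to per hectare: 41.8182 × 100 = 4181.818 lb.

4181.82 lb of product per hectare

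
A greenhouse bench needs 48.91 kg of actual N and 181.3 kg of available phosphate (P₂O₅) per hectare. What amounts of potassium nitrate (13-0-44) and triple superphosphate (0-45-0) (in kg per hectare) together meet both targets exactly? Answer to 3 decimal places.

376.231 kg potassium nitrate, 402.889 kg triple superphosphate

Per-hectare balance (a = potassium nitrate, b = triple superphosphate):
N: 0.13·a + 0·b = 48.91
P₂O₅: 0·a + 0.45·b = 181.3
Solving simultaneously: a = 376.2308, b = 402.8889.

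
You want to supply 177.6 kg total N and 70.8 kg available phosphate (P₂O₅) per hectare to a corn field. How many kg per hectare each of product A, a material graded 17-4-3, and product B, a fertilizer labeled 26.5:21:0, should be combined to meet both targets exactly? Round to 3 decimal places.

Per-hectare balance (a = product A, b = product B):
N: 0.17·a + 0.265·b = 177.6
P₂O₅: 0.04·a + 0.21·b = 70.8
Solving simultaneously: a = 738.4064, b = 196.49402.

738.406 kg product A, 196.494 kg product B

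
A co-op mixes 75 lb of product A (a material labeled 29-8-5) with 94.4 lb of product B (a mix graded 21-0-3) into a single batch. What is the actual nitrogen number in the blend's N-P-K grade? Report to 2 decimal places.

24.54% N

Total mass = 75 + 94.4 = 169.4 lb.
N mass = 29%×75 + 21%×94.4 = 41.574 lb.
% N = 41.574 / 169.4 = 24.5419%.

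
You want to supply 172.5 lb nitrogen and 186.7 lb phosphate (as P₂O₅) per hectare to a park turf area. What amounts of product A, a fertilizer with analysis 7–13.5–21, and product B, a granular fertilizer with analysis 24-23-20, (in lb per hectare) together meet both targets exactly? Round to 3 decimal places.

Per-hectare balance (a = product A, b = product B):
N: 0.07·a + 0.24·b = 172.5
P₂O₅: 0.135·a + 0.23·b = 186.7
Eliminate b: (row1) − 0.24/0.23·(row2) → -0.0708696·a = -22.3174, so a = 314.90798.
Then b = (186.7 − 0.135·314.90798) / 0.23 = 626.9018.

314.908 lb product A, 626.902 lb product B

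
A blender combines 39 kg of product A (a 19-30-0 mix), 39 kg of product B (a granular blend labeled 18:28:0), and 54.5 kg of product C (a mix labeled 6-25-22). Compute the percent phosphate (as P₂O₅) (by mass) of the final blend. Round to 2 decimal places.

Total mass = 39 + 39 + 54.5 = 132.5 kg.
P₂O₅ mass = 30%×39 + 28%×39 + 25%×54.5 = 36.245 kg.
% P₂O₅ = 36.245 / 132.5 = 27.3547%.

27.35% P₂O₅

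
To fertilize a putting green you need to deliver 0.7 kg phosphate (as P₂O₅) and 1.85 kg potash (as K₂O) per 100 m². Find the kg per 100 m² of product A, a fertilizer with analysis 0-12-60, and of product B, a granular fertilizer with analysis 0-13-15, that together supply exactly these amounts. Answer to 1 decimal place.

With a, b = kg per 100 m² of product A and product B:
P₂O₅: 0.12·a + 0.13·b = 0.7
K₂O: 0.6·a + 0.15·b = 1.85
From row1: a = (0.7 − 0.13·b) / 0.12.
Into row2: 0.6·(0.7 − 0.13·b)/0.12 + 0.15·b = 1.85 → b = 3.3, a = 2.25833.

2.3 kg product A, 3.3 kg product B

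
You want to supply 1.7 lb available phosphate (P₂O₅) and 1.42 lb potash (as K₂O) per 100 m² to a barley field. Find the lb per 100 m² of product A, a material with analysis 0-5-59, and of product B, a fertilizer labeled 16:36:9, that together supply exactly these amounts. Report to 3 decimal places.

1.723 lb product A, 4.483 lb product B

Per-100 m² balance (a = product A, b = product B):
P₂O₅: 0.05·a + 0.36·b = 1.7
K₂O: 0.59·a + 0.09·b = 1.42
From row1: a = (1.7 − 0.36·b) / 0.05.
Into row2: 0.59·(1.7 − 0.36·b)/0.05 + 0.09·b = 1.42 → b = 4.48292, a = 1.72294.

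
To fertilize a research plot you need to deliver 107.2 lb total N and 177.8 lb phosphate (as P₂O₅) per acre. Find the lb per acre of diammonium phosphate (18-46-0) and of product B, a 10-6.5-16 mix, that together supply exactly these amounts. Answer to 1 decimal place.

Let a = lb of diammonium phosphate, b = lb of product B (per acre).
N: 0.18·a + 0.1·b = 107.2
P₂O₅: 0.46·a + 0.065·b = 177.8
Eliminate a: (row1) − 0.18/0.46·(row2) → 0.0745652·b = 37.6261, so b = 504.606.
Back-substitute: a = (107.2 − 0.1·504.606) / 0.18 = 315.219.

315.2 lb diammonium phosphate, 504.6 lb product B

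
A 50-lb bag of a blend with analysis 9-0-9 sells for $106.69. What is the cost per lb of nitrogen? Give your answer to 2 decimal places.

N in bag = 50 × 9% = 4.5 lb.
Cost per lb N = $106.69 / 4.5 = $23.7089.

$23.71 per lb N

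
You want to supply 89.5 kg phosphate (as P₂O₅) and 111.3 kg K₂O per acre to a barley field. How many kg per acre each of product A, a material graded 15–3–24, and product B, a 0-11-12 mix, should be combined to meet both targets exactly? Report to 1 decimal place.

Per-acre balance (a = product A, b = product B):
P₂O₅: 0.03·a + 0.11·b = 89.5
K₂O: 0.24·a + 0.12·b = 111.3
Eliminate a: (row1) − 0.03/0.24·(row2) → 0.095·b = 75.5875, so b = 795.658.
Back-substitute: a = (89.5 − 0.11·795.658) / 0.03 = 65.9211.

65.9 kg product A, 795.7 kg product B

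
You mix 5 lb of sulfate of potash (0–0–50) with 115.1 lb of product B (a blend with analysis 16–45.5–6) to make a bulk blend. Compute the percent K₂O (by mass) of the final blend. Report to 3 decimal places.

Total mass = 5 + 115.1 = 120.1 lb.
K₂O mass = 50%×5 + 6%×115.1 = 9.406 lb.
% K₂O = 9.406 / 120.1 = 7.83181%.

7.832% K₂O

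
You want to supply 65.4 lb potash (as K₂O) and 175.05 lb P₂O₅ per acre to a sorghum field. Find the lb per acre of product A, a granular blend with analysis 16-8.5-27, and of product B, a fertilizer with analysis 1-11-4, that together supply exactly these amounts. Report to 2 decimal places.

Let a = lb of product A, b = lb of product B (per acre).
K₂O: 0.27·a + 0.04·b = 65.4
P₂O₅: 0.085·a + 0.11·b = 175.05
Eliminate b: (row1) − 0.04/0.11·(row2) → 0.239091·a = 1.74545, so a = 7.30038.
Then b = (175.05 − 0.085·7.30038) / 0.11 = 1585.722.

7.30 lb product A, 1585.72 lb product B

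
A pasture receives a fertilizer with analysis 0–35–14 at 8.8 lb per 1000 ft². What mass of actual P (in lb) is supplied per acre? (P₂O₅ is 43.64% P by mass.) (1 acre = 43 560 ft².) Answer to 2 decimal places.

P₂O₅ per 1000 ft² = 8.8 × 35% = 3.08 lb.
Elemental P = 3.08 × 0.4364 = 1.34411 lb per 1000 ft².
Convert to per acre: 1.34411 × 43.56 = 58.5495 lb.

58.55 lb P per acre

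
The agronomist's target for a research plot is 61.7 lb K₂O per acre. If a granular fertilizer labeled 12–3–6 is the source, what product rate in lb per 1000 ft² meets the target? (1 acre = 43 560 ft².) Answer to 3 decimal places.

23.607 lb of product per thousand sq ft

Product per acre = 61.7 / 6% = 1028.33 lb.
Convert to per 1000 ft²: 1028.33 × 0.0229568 = 23.6073 lb.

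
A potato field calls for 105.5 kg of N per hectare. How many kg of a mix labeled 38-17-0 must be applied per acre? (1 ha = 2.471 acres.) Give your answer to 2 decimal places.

Product per hectare = 105.5 / 38% = 277.632 kg.
Convert to per acre: 277.632 × 0.404694 = 112.356 kg.

112.36 kg of product per acre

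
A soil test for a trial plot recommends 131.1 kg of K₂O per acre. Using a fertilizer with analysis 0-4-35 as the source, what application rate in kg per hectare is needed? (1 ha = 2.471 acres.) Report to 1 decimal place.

Product per acre = 131.1 / 35% = 374.571 kg.
Convert to per hectare: 374.571 × 2.471 = 925.566 kg.

925.6 kg of product per hectare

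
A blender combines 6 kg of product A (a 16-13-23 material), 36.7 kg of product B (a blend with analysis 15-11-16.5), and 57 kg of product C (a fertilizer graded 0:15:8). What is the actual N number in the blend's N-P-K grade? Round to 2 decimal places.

Total mass = 6 + 36.7 + 57 = 99.7 kg.
N mass = 16%×6 + 15%×36.7 + 0%×57 = 6.465 kg.
% N = 6.465 / 99.7 = 6.48445%.

6.48% N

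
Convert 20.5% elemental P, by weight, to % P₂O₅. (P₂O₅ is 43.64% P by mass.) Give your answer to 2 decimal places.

46.98% P₂O₅

%P₂O₅ = 20.5 / 0.4364 = 46.9753%.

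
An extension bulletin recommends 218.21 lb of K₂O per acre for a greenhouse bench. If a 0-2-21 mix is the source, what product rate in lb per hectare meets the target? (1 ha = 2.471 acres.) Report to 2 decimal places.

Product per acre = 218.21 / 21% = 1039.1 lb.
Convert to per hectare: 1039.1 × 2.471 = 2567.604 lb.

2567.60 lb of product per hectare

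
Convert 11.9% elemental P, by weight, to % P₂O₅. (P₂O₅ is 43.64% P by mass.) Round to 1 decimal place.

27.3% P₂O₅

%P₂O₅ = 11.9 / 0.4364 = 27.2686%.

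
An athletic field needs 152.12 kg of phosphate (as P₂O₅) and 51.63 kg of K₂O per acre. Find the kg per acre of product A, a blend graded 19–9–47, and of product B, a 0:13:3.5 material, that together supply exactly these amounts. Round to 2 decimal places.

23.95 kg product A, 1153.58 kg product B

Let a = kg of product A, b = kg of product B (per acre).
P₂O₅: 0.09·a + 0.13·b = 152.12
K₂O: 0.47·a + 0.035·b = 51.63
Eliminate a: (row1) − 0.09/0.47·(row2) → 0.123298·b = 142.233, so b = 1153.575.
Back-substitute: a = (152.12 − 0.13·1153.575) / 0.09 = 23.9465.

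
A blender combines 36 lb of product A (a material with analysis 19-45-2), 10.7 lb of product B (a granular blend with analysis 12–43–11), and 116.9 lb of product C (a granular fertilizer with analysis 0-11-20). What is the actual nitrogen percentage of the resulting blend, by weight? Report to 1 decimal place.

5.0% N

Total mass = 36 + 10.7 + 116.9 = 163.6 lb.
N mass = 19%×36 + 12%×10.7 + 0%×116.9 = 8.124 lb.
% N = 8.124 / 163.6 = 4.96577%.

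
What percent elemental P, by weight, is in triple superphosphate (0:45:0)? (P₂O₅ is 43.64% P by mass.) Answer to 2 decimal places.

%P = 45 × 0.4364 = 19.638%.

19.64% P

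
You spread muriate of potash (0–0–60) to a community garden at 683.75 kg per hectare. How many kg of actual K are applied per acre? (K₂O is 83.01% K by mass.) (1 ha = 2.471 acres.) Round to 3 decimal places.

K₂O per hectare = 683.75 × 60% = 410.25 kg.
Elemental K = 410.25 × 0.8301 = 340.549 kg per hectare.
Convert to per acre: 340.549 × 0.404694 = 137.8181 kg.

137.818 kg K per acre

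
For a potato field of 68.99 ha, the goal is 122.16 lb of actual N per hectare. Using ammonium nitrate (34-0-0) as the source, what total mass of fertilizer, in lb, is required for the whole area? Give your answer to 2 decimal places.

24787.70 lb

Product per hectare = 122.16 / 34% = 359.294 lb.
Total product = 359.294 × 68.99 = 24787.701 lb.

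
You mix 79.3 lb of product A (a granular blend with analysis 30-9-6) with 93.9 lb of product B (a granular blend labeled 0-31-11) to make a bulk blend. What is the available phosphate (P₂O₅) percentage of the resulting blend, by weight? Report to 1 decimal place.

20.9% P₂O₅

Total mass = 79.3 + 93.9 = 173.2 lb.
P₂O₅ mass = 9%×79.3 + 31%×93.9 = 36.246 lb.
% P₂O₅ = 36.246 / 173.2 = 20.9273%.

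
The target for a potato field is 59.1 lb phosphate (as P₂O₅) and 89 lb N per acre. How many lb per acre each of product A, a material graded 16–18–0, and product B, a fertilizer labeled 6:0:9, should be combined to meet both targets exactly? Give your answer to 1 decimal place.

Per-acre balance (a = product A, b = product B):
P₂O₅: 0.18·a + 0·b = 59.1
N: 0.16·a + 0.06·b = 89
Eliminate b: (row1) − 0/0.06·(row2) → 0.18·a = 59.1, so a = 328.333.
Then b = (89 − 0.16·328.333) / 0.06 = 607.778.

328.3 lb product A, 607.8 lb product B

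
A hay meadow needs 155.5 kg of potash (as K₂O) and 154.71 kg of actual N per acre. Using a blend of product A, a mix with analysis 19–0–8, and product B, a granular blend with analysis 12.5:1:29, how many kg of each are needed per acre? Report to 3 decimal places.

With a, b = kg per acre of product A and product B:
K₂O: 0.08·a + 0.29·b = 155.5
N: 0.19·a + 0.125·b = 154.71
Eliminate b: (row1) − 0.29/0.125·(row2) → -0.3608·a = -203.427, so a = 563.8226.
Then b = (154.71 − 0.19·563.8226) / 0.125 = 380.6696.

563.823 kg product A, 380.670 kg product B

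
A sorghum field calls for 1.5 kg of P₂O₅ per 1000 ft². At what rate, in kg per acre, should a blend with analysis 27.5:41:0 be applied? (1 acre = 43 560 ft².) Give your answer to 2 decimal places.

159.37 kg of product per acre

Product per 1000 ft² = 1.5 / 41% = 3.65854 kg.
Convert to per acre: 3.65854 × 43.56 = 159.366 kg.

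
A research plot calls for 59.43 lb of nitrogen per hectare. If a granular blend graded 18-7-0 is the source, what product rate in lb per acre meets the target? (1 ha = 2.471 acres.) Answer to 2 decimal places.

133.62 lb of product per acre

Product per hectare = 59.43 / 18% = 330.167 lb.
Convert to per acre: 330.167 × 0.404694 = 133.617 lb.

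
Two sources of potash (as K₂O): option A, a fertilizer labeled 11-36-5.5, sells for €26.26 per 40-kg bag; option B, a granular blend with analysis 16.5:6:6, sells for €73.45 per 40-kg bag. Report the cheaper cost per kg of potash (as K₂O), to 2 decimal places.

option A: K₂O per bag = 40 × 5.5% = 2.2 kg; cost = 26.26 / 2.2 = €11.9364/kg K₂O.
option B: K₂O per bag = 40 × 6% = 2.4 kg; cost = 73.45 / 2.4 = €30.6042/kg K₂O.
option A is cheaper.

€11.94 per kg K₂O (option A)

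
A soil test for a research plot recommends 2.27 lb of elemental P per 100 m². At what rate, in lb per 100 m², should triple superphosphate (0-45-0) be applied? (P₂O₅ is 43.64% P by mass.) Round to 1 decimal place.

11.6 lb of product per hundred sq m

As P₂O₅: 2.27 / 0.4364 = 5.20165 lb per 100 m².
Product per 100 m² = 5.20165 / 45% = 11.5592 lb.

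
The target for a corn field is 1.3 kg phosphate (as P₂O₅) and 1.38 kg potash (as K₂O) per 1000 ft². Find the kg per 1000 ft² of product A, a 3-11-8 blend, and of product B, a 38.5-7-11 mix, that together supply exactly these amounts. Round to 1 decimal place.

7.1 kg product A, 7.4 kg product B

Per-1000 ft² balance (a = product A, b = product B):
P₂O₅: 0.11·a + 0.07·b = 1.3
K₂O: 0.08·a + 0.11·b = 1.38
Eliminate a: (row1) − 0.11/0.08·(row2) → -0.08125·b = -0.5975, so b = 7.35385.
Back-substitute: a = (1.3 − 0.07·7.35385) / 0.11 = 7.13846.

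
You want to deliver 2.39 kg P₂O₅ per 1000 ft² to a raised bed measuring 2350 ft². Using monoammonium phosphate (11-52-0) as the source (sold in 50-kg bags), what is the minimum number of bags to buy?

Product per 1000 ft² = 2.39 / 52% = 4.59615 kg.
Total product = 4.59615 × 2350 / 1000 = 10.801 kg.
Bags = ⌈10.801 / 50⌉ = 1.

1 bags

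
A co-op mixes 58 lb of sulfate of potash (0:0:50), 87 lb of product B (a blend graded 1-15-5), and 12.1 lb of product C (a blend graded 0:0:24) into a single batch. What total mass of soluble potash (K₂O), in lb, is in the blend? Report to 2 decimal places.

K₂O mass = 50%×58 + 5%×87 + 24%×12.1 = 36.254 lb.

36.25 lb K₂O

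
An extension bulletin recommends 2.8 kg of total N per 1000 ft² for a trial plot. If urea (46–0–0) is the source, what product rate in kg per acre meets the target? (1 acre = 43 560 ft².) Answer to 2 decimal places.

Product per 1000 ft² = 2.8 / 46% = 6.08696 kg.
Convert to per acre: 6.08696 × 43.56 = 265.148 kg.

265.15 kg of product per acre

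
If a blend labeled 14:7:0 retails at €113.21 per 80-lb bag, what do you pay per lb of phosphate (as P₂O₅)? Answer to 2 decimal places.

€20.22 per lb P₂O₅

P₂O₅ in bag = 80 × 7% = 5.6 lb.
Cost per lb P₂O₅ = €113.21 / 5.6 = €20.2161.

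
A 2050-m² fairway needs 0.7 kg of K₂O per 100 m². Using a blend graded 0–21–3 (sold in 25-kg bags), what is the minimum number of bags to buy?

20 bags

Product per 100 m² = 0.7 / 3% = 23.3333 kg.
Total product = 23.3333 × 2050 / 100 = 478.333 kg.
Bags = ⌈478.333 / 25⌉ = 20.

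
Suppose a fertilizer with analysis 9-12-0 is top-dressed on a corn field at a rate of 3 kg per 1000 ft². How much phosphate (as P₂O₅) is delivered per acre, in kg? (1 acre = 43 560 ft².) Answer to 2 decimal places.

15.68 kg P₂O₅ per acre

P₂O₅ per 1000 ft² = 3 × 12% = 0.36 kg.
Convert to per acre: 0.36 × 43.56 = 15.6816 kg.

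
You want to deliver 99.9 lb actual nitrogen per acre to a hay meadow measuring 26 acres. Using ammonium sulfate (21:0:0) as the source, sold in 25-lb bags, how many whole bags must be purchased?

Product per acre = 99.9 / 21% = 475.714 lb.
Total product = 475.714 × 26 = 12368.6 lb.
Bags = ⌈12368.6 / 25⌉ = 495.

495 bags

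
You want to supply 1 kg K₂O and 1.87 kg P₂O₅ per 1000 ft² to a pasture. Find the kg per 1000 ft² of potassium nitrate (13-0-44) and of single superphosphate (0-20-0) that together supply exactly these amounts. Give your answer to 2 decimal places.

2.27 kg potassium nitrate, 9.35 kg single superphosphate

Let a = kg of potassium nitrate, b = kg of single superphosphate (per 1000 ft²).
K₂O: 0.44·a + 0·b = 1
P₂O₅: 0·a + 0.2·b = 1.87
Solving simultaneously: a = 2.27273, b = 9.35.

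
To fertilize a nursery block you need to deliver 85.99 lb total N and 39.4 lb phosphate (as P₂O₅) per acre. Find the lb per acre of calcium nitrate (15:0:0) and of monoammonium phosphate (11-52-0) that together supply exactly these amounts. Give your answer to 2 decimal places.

With a, b = lb per acre of calcium nitrate and monoammonium phosphate:
N: 0.15·a + 0.11·b = 85.99
P₂O₅: 0·a + 0.52·b = 39.4
Solving simultaneously: a = 517.703, b = 75.7692.

517.70 lb calcium nitrate, 75.77 lb monoammonium phosphate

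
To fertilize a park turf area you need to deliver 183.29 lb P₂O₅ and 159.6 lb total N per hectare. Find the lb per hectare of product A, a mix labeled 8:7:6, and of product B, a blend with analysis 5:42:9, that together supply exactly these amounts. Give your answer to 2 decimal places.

1922.51 lb product A, 115.99 lb product B

With a, b = lb per hectare of product A and product B:
P₂O₅: 0.07·a + 0.42·b = 183.29
N: 0.08·a + 0.05·b = 159.6
Eliminate a: (row1) − 0.07/0.08·(row2) → 0.37625·b = 43.64, so b = 115.987.
Back-substitute: a = (183.29 − 0.42·115.987) / 0.07 = 1922.508.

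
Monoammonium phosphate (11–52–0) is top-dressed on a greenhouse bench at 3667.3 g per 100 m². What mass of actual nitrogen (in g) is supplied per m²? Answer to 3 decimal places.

nitrogen per 100 m² = 3667.3 × 11% = 403.403 g.
Convert to per m²: 403.403 × 0.01 = 4.03403 g.

4.034 g N per sq m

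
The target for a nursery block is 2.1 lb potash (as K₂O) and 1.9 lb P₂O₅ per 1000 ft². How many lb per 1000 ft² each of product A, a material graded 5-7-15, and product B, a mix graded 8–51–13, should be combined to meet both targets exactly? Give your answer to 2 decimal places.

Per-1000 ft² balance (a = product A, b = product B):
K₂O: 0.15·a + 0.13·b = 2.1
P₂O₅: 0.07·a + 0.51·b = 1.9
From row1: a = (2.1 − 0.13·b) / 0.15.
Into row2: 0.07·(2.1 − 0.13·b)/0.15 + 0.51·b = 1.9 → b = 2.04748, a = 12.2255.

12.23 lb product A, 2.05 lb product B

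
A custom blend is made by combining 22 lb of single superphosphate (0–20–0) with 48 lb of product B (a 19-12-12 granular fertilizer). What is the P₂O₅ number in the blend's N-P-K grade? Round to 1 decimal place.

14.5% P₂O₅

Total mass = 22 + 48 = 70 lb.
P₂O₅ mass = 20%×22 + 12%×48 = 10.16 lb.
% P₂O₅ = 10.16 / 70 = 14.5143%.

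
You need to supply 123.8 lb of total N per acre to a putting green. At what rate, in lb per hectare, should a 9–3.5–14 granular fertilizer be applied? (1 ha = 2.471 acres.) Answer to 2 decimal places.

3399.00 lb of product per hectare

Product per acre = 123.8 / 9% = 1375.56 lb.
Convert to per hectare: 1375.56 × 2.471 = 3398.998 lb.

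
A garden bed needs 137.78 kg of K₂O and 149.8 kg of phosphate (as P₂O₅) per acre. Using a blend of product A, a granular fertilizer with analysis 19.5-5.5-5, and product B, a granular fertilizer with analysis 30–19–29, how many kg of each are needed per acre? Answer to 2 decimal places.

Per-acre balance (a = product A, b = product B):
K₂O: 0.05·a + 0.29·b = 137.78
P₂O₅: 0.055·a + 0.19·b = 149.8
From row1: a = (137.78 − 0.29·b) / 0.05.
Into row2: 0.055·(137.78 − 0.29·b)/0.05 + 0.19·b = 149.8 → b = 13.6279, a = 2676.558.

2676.56 kg product A, 13.63 kg product B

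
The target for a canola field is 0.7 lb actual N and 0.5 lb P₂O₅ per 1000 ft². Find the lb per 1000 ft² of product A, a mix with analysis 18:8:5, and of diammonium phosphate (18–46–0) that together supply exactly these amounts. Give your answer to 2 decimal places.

3.39 lb product A, 0.50 lb diammonium phosphate

With a, b = lb per 1000 ft² of product A and diammonium phosphate:
N: 0.18·a + 0.18·b = 0.7
P₂O₅: 0.08·a + 0.46·b = 0.5
From row1: a = (0.7 − 0.18·b) / 0.18.
Into row2: 0.08·(0.7 − 0.18·b)/0.18 + 0.46·b = 0.5 → b = 0.497076, a = 3.39181.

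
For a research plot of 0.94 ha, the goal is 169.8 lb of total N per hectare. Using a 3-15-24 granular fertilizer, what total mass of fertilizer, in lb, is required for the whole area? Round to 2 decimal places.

Product per hectare = 169.8 / 3% = 5660 lb.
Total product = 5660 × 0.94 = 5320.4 lb.

5320.40 lb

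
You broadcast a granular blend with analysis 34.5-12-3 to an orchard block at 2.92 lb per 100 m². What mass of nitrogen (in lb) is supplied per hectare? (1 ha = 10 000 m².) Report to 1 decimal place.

nitrogen per 100 m² = 2.92 × 34.5% = 1.0074 lb.
Convert to per hectare: 1.0074 × 100 = 100.74 lb.

100.7 lb N per hectare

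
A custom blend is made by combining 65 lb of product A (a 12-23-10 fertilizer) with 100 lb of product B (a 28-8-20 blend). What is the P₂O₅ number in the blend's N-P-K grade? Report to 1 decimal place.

13.9% P₂O₅

Total mass = 65 + 100 = 165 lb.
P₂O₅ mass = 23%×65 + 8%×100 = 22.95 lb.
% P₂O₅ = 22.95 / 165 = 13.9091%.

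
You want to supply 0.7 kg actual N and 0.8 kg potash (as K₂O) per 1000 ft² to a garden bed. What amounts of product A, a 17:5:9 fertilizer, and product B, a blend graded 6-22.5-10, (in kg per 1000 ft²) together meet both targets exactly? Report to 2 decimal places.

Per-1000 ft² balance (a = product A, b = product B):
N: 0.17·a + 0.06·b = 0.7
K₂O: 0.09·a + 0.1·b = 0.8
From row1: a = (0.7 − 0.06·b) / 0.17.
Into row2: 0.09·(0.7 − 0.06·b)/0.17 + 0.1·b = 0.8 → b = 6.2931, a = 1.89655.

1.90 kg product A, 6.29 kg product B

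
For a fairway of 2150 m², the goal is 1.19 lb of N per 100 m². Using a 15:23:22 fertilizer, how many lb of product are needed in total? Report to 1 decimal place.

Product per 100 m² = 1.19 / 15% = 7.93333 lb.
Total product = 7.93333 × 2150 / 100 = 170.567 lb.

170.6 lb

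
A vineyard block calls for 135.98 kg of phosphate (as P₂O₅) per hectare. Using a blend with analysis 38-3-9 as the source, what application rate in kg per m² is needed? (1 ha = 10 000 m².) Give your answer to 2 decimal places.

0.45 kg of product per sq m

Product per hectare = 135.98 / 3% = 4532.67 kg.
Convert to per m²: 4532.67 × 0.0001 = 0.453267 kg.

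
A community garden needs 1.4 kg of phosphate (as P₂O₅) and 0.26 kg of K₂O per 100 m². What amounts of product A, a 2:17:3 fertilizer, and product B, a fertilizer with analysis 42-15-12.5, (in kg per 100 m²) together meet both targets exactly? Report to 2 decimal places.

Let a = kg of product A, b = kg of product B (per 100 m²).
P₂O₅: 0.17·a + 0.15·b = 1.4
K₂O: 0.03·a + 0.125·b = 0.26
Eliminate a: (row1) − 0.17/0.03·(row2) → -0.558333·b = -0.0733333, so b = 0.131343.
Back-substitute: a = (1.4 − 0.15·0.131343) / 0.17 = 8.1194.

8.12 kg product A, 0.13 kg product B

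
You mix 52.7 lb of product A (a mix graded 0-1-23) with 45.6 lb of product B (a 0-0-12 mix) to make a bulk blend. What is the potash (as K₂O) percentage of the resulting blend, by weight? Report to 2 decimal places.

17.90% K₂O

Total mass = 52.7 + 45.6 = 98.3 lb.
K₂O mass = 23%×52.7 + 12%×45.6 = 17.593 lb.
% K₂O = 17.593 / 98.3 = 17.8973%.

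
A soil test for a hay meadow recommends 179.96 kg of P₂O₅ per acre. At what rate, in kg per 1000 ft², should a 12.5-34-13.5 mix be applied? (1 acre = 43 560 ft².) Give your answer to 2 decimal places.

12.15 kg of product per thousand sq ft

Product per acre = 179.96 / 34% = 529.294 kg.
Convert to per 1000 ft²: 529.294 × 0.0229568 = 12.1509 kg.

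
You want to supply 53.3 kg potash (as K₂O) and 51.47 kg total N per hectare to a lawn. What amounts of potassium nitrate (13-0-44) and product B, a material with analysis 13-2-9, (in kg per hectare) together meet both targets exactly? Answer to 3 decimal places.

With a, b = kg per hectare of potassium nitrate and product B:
K₂O: 0.44·a + 0.09·b = 53.3
N: 0.13·a + 0.13·b = 51.47
Eliminate a: (row1) − 0.44/0.13·(row2) → -0.35·b = -120.906, so b = 345.4462.
Back-substitute: a = (53.3 − 0.09·345.4462) / 0.44 = 50.4769.

50.477 kg potassium nitrate, 345.446 kg product B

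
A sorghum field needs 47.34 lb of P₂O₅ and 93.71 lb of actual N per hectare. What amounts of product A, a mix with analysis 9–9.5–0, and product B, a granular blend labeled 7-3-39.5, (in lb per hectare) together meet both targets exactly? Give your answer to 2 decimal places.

With a, b = lb per hectare of product A and product B:
P₂O₅: 0.095·a + 0.03·b = 47.34
N: 0.09·a + 0.07·b = 93.71
Eliminate a: (row1) − 0.095/0.09·(row2) → -0.0438889·b = -51.5761, so b = 1175.152.
Back-substitute: a = (47.34 − 0.03·1175.152) / 0.095 = 127.215.

127.22 lb product A, 1175.15 lb product B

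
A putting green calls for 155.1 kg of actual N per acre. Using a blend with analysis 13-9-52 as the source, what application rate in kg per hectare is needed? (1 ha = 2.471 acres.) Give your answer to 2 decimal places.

2948.09 kg of product per hectare

Product per acre = 155.1 / 13% = 1193.08 kg.
Convert to per hectare: 1193.08 × 2.471 = 2948.093 kg.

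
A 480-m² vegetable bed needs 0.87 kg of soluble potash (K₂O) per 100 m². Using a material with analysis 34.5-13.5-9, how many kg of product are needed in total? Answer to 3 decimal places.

Product per 100 m² = 0.87 / 9% = 9.66667 kg.
Total product = 9.66667 × 480 / 100 = 46.4 kg.

46.400 kg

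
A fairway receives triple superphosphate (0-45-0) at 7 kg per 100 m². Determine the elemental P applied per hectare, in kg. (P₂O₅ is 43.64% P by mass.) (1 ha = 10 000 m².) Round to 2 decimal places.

137.47 kg P per hectare

P₂O₅ per 100 m² = 7 × 45% = 3.15 kg.
Elemental P = 3.15 × 0.4364 = 1.37466 kg per 100 m².
Convert to per hectare: 1.37466 × 100 = 137.466 kg.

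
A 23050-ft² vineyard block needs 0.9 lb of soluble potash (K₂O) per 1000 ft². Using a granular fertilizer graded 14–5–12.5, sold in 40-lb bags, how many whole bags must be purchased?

5 bags

Product per 1000 ft² = 0.9 / 12.5% = 7.2 lb.
Total product = 7.2 × 23050 / 1000 = 165.96 lb.
Bags = ⌈165.96 / 40⌉ = 5.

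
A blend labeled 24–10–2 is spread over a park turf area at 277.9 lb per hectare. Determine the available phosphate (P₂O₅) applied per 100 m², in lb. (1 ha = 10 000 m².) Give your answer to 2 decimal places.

0.28 lb P₂O₅ per hundred sq m

P₂O₅ per hectare = 277.9 × 10% = 27.79 lb.
Convert to per 100 m²: 27.79 × 0.01 = 0.2779 lb.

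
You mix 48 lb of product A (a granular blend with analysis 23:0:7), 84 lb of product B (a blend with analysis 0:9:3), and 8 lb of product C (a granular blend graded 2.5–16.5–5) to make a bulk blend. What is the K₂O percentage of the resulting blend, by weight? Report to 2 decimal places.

4.49% K₂O

Total mass = 48 + 84 + 8 = 140 lb.
K₂O mass = 7%×48 + 3%×84 + 5%×8 = 6.28 lb.
% K₂O = 6.28 / 140 = 4.48571%.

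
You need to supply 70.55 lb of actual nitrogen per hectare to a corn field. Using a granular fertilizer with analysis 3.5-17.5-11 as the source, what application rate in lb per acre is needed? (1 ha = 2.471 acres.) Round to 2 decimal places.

815.75 lb of product per acre

Product per hectare = 70.55 / 3.5% = 2015.71 lb.
Convert to per acre: 2015.71 × 0.404694 = 815.748 lb.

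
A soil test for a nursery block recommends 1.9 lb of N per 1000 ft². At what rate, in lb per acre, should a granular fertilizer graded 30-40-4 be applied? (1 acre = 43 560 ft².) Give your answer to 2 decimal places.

275.88 lb of product per acre

Product per 1000 ft² = 1.9 / 30% = 6.33333 lb.
Convert to per acre: 6.33333 × 43.56 = 275.88 lb.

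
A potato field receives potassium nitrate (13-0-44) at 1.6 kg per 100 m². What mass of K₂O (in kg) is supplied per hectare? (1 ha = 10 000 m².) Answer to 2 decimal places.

70.40 kg K₂O per hectare

K₂O per 100 m² = 1.6 × 44% = 0.704 kg.
Convert to per hectare: 0.704 × 100 = 70.4 kg.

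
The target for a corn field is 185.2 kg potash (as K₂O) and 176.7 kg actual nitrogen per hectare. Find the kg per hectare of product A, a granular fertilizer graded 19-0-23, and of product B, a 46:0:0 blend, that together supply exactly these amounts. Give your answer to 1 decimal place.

805.2 kg product A, 51.5 kg product B

Let a = kg of product A, b = kg of product B (per hectare).
K₂O: 0.23·a + 0·b = 185.2
N: 0.19·a + 0.46·b = 176.7
From row1: a = (185.2 − 0·b) / 0.23.
Into row2: 0.19·(185.2 − 0·b)/0.23 + 0.46·b = 176.7 → b = 51.5406, a = 805.217.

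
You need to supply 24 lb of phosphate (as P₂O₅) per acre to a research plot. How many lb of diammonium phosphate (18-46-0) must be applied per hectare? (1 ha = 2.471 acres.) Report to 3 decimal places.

128.922 lb of product per hectare

Product per acre = 24 / 46% = 52.1739 lb.
Convert to per hectare: 52.1739 × 2.471 = 128.9217 lb.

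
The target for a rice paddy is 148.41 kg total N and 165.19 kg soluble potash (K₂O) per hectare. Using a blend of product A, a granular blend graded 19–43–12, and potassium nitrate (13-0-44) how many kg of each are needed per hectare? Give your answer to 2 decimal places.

644.50 kg product A, 199.66 kg potassium nitrate

Let a = kg of product A, b = kg of potassium nitrate (per hectare).
N: 0.19·a + 0.13·b = 148.41
K₂O: 0.12·a + 0.44·b = 165.19
From row1: a = (148.41 − 0.13·b) / 0.19.
Into row2: 0.12·(148.41 − 0.13·b)/0.19 + 0.44·b = 165.19 → b = 199.6603, a = 644.496.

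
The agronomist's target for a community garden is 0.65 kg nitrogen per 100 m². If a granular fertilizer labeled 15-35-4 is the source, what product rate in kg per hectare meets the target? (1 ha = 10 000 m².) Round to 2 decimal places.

Product per 100 m² = 0.65 / 15% = 4.33333 kg.
Convert to per hectare: 4.33333 × 100 = 433.333 kg.

433.33 kg of product per hectare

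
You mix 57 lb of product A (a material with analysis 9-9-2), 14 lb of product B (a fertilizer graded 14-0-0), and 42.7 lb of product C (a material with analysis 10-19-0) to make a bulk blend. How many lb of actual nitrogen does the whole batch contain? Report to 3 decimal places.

11.360 lb N

N mass = 9%×57 + 14%×14 + 10%×42.7 = 11.36 lb.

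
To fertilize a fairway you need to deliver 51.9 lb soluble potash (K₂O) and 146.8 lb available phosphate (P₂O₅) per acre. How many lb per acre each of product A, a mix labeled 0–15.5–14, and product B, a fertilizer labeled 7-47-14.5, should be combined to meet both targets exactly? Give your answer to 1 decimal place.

With a, b = lb per acre of product A and product B:
K₂O: 0.14·a + 0.145·b = 51.9
P₂O₅: 0.155·a + 0.47·b = 146.8
Eliminate a: (row1) − 0.14/0.155·(row2) → -0.279516·b = -80.6935, so b = 288.69.
Back-substitute: a = (51.9 − 0.145·288.69) / 0.14 = 71.7138.

71.7 lb product A, 288.7 lb product B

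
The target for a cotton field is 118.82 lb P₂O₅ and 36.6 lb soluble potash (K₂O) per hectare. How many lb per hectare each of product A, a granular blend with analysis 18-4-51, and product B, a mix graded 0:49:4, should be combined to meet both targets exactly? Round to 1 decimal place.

53.1 lb product A, 238.2 lb product B

Let a = lb of product A, b = lb of product B (per hectare).
P₂O₅: 0.04·a + 0.49·b = 118.82
K₂O: 0.51·a + 0.04·b = 36.6
From row1: a = (118.82 − 0.49·b) / 0.04.
Into row2: 0.51·(118.82 − 0.49·b)/0.04 + 0.04·b = 36.6 → b = 238.156, a = 53.0858.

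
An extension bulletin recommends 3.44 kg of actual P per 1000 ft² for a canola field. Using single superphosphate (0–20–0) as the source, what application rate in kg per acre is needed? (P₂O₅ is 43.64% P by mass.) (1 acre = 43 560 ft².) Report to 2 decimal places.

1716.85 kg of product per acre

As P₂O₅: 3.44 / 0.4364 = 7.88268 kg per 1000 ft².
Product per 1000 ft² = 7.88268 / 20% = 39.4134 kg.
Convert to per acre: 39.4134 × 43.56 = 1716.847 kg.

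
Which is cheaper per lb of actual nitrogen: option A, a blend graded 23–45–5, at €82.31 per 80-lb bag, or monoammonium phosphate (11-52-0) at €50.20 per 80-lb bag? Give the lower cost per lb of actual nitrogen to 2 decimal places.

€4.47 per lb N (option A)

option A: N per bag = 80 × 23% = 18.4 lb; cost = 82.31 / 18.4 = €4.4734/lb N.
monoammonium phosphate: N per bag = 80 × 11% = 8.8 lb; cost = 50.20 / 8.8 = €5.7045/lb N.
option A is cheaper.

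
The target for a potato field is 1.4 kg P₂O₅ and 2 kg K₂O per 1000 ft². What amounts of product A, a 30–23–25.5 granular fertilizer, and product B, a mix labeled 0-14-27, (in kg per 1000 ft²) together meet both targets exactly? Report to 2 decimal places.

3.71 kg product A, 3.90 kg product B

With a, b = kg per 1000 ft² of product A and product B:
P₂O₅: 0.23·a + 0.14·b = 1.4
K₂O: 0.255·a + 0.27·b = 2
From row1: a = (1.4 − 0.14·b) / 0.23.
Into row2: 0.255·(1.4 − 0.14·b)/0.23 + 0.27·b = 2 → b = 3.90152, a = 3.71212.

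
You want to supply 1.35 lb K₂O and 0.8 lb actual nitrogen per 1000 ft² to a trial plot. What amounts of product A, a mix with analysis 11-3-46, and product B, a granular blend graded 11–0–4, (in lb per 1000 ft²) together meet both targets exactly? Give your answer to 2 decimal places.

2.52 lb product A, 4.75 lb product B

With a, b = lb per 1000 ft² of product A and product B:
K₂O: 0.46·a + 0.04·b = 1.35
N: 0.11·a + 0.11·b = 0.8
From row1: a = (1.35 − 0.04·b) / 0.46.
Into row2: 0.11·(1.35 − 0.04·b)/0.46 + 0.11·b = 0.8 → b = 4.75108, a = 2.52165.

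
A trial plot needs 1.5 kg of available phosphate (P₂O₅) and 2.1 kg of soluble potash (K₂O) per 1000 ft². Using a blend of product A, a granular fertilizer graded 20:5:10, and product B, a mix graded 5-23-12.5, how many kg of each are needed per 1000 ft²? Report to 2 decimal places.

17.64 kg product A, 2.69 kg product B

Per-1000 ft² balance (a = product A, b = product B):
P₂O₅: 0.05·a + 0.23·b = 1.5
K₂O: 0.1·a + 0.125·b = 2.1
Eliminate b: (row1) − 0.23/0.125·(row2) → -0.134·a = -2.364, so a = 17.6418.
Then b = (2.1 − 0.1·17.6418) / 0.125 = 2.68657.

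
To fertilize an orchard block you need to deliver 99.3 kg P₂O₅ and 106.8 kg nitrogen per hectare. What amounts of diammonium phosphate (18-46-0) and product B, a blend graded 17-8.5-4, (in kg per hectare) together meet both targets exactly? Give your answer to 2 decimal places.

Let a = kg of diammonium phosphate, b = kg of product B (per hectare).
P₂O₅: 0.46·a + 0.085·b = 99.3
N: 0.18·a + 0.17·b = 106.8
Eliminate a: (row1) − 0.46/0.18·(row2) → -0.349444·b = -173.633, so b = 496.884.
Back-substitute: a = (99.3 − 0.085·496.884) / 0.46 = 124.054.

124.05 kg diammonium phosphate, 496.88 kg product B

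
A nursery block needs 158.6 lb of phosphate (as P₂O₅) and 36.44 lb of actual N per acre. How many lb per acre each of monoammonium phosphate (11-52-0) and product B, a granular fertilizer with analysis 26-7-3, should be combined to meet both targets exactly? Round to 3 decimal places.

303.413 lb monoammonium phosphate, 11.787 lb product B

With a, b = lb per acre of monoammonium phosphate and product B:
P₂O₅: 0.52·a + 0.07·b = 158.6
N: 0.11·a + 0.26·b = 36.44
Eliminate b: (row1) − 0.07/0.26·(row2) → 0.490385·a = 148.789, so a = 303.4133.
Then b = (36.44 − 0.11·303.4133) / 0.26 = 11.7867.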